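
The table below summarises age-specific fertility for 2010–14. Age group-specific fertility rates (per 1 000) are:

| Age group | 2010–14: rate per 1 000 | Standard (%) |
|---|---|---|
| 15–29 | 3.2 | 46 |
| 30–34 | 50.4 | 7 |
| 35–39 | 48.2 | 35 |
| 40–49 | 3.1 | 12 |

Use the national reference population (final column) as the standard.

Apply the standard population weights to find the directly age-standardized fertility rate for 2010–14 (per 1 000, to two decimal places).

22.24

Standard weights: 0.46, 0.07, 0.35, 0.12.
Standardized rate: 0.4600×3.2 + 0.0700×50.4 + 0.3500×48.2 + 0.1200×3.1 = 22.2420 per 1 000.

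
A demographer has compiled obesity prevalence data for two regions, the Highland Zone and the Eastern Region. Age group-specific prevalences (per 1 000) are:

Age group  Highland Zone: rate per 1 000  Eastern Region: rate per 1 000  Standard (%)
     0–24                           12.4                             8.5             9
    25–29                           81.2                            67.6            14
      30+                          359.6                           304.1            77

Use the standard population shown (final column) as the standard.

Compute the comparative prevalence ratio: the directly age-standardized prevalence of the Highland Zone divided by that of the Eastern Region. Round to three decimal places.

Standard weights: 0.09, 0.14, 0.77.
The Highland Zone: 0.0900×12.4 + 0.1400×81.2 + 0.7700×359.6 = 289.3760 per 1 000.
The Eastern Region: 0.0900×8.5 + 0.1400×67.6 + 0.7700×304.1 = 244.3860 per 1 000.
Ratio = 289.3760 ÷ 244.3860 = 1.18409.

1.184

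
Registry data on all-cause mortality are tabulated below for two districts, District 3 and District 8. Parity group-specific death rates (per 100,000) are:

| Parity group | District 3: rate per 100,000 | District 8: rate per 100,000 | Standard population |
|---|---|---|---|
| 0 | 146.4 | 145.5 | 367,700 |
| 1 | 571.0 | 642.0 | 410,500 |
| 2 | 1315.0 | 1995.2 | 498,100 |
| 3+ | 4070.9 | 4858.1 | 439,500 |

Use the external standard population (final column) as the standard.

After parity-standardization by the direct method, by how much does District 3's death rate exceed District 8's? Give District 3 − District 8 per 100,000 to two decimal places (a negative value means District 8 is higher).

Standard total = 1,715,800; weights = 0.2143, 0.2392, 0.2903, 0.2561.
District 3: 0.2143×146.4 + 0.2392×571.0 + 0.2903×1315.0 + 0.2561×4070.9 = 1592.4868 per 100,000.
District 8: 0.2143×145.5 + 0.2392×642.0 + 0.2903×1995.2 + 0.2561×4858.1 = 2008.3841 per 100,000.
Difference = 1592.4868 − 2008.3841 = -415.8973.

-415.90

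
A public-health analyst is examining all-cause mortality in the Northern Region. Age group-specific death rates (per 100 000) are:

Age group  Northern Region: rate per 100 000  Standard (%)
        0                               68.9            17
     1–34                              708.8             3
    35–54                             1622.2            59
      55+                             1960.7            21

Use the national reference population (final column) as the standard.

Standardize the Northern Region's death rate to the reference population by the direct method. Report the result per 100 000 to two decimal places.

Standard weights: 0.17, 0.03, 0.59, 0.21.
Standardized rate: 0.1700×68.9 + 0.0300×708.8 + 0.5900×1622.2 + 0.2100×1960.7 = 1401.8220 per 100 000.

1401.82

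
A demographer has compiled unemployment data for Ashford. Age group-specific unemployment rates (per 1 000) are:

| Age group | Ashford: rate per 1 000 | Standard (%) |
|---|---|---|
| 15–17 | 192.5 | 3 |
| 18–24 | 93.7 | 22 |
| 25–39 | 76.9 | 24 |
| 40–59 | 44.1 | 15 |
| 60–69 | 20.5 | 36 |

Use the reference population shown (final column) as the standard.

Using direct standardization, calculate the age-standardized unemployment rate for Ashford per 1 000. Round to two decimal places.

58.84

Standard weights: 0.03, 0.22, 0.24, 0.15, 0.36.
Standardized rate: 0.0300×192.5 + 0.2200×93.7 + 0.2400×76.9 + 0.1500×44.1 + 0.3600×20.5 = 58.8400 per 1 000.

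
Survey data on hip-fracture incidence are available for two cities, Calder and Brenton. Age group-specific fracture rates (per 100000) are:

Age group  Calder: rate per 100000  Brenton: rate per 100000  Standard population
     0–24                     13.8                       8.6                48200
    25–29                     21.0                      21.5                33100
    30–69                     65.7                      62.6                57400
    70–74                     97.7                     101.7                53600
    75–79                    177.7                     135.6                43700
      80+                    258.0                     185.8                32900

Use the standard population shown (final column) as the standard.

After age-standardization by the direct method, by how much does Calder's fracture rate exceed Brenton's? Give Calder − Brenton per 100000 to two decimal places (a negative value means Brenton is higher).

16.41

Standard total = 268900; weights = 0.1792, 0.1231, 0.2135, 0.1993, 0.1625, 0.1224.
Calder: 0.1792×13.8 + 0.1231×21.0 + 0.2135×65.7 + 0.1993×97.7 + 0.1625×177.7 + 0.1224×258.0 = 99.0028 per 100000.
Brenton: 0.1792×8.6 + 0.1231×21.5 + 0.2135×62.6 + 0.1993×101.7 + 0.1625×135.6 + 0.1224×185.8 = 82.5923 per 100000.
Difference = 99.0028 − 82.5923 = 16.4105.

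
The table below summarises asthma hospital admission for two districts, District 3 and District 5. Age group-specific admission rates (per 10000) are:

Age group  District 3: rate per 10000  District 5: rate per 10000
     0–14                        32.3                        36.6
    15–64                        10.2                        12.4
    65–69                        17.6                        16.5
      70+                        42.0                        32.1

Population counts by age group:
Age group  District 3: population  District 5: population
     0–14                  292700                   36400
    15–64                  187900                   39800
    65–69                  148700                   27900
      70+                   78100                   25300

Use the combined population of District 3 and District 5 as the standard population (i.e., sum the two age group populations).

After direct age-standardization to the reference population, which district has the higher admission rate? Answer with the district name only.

Combined standard total = 836800; weights = 0.3933, 0.2721, 0.2110, 0.1236.
District 3: 0.3933×32.3 + 0.2721×10.2 + 0.2110×17.6 + 0.1236×42.0 = 24.3827 per 10000.
District 5: 0.3933×36.6 + 0.2721×12.4 + 0.2110×16.5 + 0.1236×32.1 = 25.2170 per 10000.
The crude rates (24.41 vs 23.94) would put District 3 higher, but that reflects its age composition; once standardized to a common age structure, District 5 has the higher underlying rate.

District 5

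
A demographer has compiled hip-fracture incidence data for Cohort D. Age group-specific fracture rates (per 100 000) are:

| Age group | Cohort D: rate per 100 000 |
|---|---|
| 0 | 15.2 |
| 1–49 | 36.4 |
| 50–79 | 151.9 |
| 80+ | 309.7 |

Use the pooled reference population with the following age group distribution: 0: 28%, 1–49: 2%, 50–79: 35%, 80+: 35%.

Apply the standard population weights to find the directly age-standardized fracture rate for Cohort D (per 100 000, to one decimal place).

Standard weights: 0.28, 0.02, 0.35, 0.35.
Standardized rate: 0.2800×15.2 + 0.0200×36.4 + 0.3500×151.9 + 0.3500×309.7 = 166.5440 per 100 000.

166.5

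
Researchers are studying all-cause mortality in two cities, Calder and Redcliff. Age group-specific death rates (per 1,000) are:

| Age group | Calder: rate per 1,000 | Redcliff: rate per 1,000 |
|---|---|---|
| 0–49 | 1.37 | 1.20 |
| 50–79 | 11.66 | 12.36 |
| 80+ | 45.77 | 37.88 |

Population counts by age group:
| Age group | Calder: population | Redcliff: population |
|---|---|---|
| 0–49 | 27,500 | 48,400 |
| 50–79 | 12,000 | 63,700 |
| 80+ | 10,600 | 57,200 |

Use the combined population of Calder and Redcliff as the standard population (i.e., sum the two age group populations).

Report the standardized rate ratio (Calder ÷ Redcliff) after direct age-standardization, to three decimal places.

Combined standard total = 219,400; weights = 0.3459, 0.3450, 0.3090.
Calder: 0.3459×1.37 + 0.3450×11.66 + 0.3090×45.77 = 18.6411 per 1,000.
Redcliff: 0.3459×1.20 + 0.3450×12.36 + 0.3090×37.88 = 16.3856 per 1,000.
Ratio = 18.6411 ÷ 16.3856 = 1.13765.

1.138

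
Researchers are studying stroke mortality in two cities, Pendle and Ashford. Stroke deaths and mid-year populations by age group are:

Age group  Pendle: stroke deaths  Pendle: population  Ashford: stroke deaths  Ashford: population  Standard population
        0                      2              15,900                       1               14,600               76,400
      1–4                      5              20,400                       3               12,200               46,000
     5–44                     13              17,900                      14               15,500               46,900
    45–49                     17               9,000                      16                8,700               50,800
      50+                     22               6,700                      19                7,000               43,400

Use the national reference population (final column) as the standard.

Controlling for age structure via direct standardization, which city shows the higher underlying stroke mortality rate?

Age-specific rates per 100,000 for Pendle: 12.58, 24.51, 72.63, 188.89, 328.36.
For Ashford: 6.85, 24.59, 90.32, 183.91, 271.43.
Standard total = 263,500; weights = 0.2899, 0.1746, 0.1780, 0.1928, 0.1647.
Pendle: 0.2899×12.58 + 0.1746×24.51 + 0.1780×72.63 + 0.1928×188.89 + 0.1647×328.36 = 111.3507 per 100,000.
Ashford: 0.2899×6.85 + 0.1746×24.59 + 0.1780×90.32 + 0.1928×183.91 + 0.1647×271.43 = 102.5165 per 100,000.
The crude rates (84.41 vs 91.38) would put Ashford higher, but that reflects its age composition; once standardized to a common age structure, Pendle has the higher underlying rate.

Pendle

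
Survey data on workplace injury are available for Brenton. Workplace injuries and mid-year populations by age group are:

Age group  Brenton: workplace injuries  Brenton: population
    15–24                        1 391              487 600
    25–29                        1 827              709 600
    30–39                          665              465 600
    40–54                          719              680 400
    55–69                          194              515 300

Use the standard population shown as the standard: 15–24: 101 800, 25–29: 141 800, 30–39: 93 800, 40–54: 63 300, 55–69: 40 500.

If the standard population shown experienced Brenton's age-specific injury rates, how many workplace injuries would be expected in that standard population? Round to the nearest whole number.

Age-specific rates per 10 000 for Brenton: 28.53, 25.75, 14.28, 10.57, 3.76.
Expected workplace injuries = Σ (standard pop × age-specific rate ÷ 10 000)
= 101 800×28.53/10 000 + 141 800×25.75/10 000 + 93 800×14.28/10 000 + 63 300×10.57/10 000 + 40 500×3.76/10 000
= 290.41 + 365.09 + 133.97 + 66.89 + 15.25 = 871.61.

872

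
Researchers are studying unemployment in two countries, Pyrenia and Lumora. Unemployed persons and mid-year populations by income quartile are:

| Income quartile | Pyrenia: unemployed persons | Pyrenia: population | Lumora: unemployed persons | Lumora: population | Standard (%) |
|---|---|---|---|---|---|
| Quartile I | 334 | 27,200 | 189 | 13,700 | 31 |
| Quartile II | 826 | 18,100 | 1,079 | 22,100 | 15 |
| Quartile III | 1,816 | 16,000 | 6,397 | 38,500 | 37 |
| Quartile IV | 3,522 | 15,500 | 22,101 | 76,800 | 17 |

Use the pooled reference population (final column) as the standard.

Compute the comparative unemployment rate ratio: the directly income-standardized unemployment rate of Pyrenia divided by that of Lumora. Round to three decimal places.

Income-specific rates per 1,000 for Pyrenia: 12.279, 45.635, 113.500, 227.226.
For Lumora: 13.796, 48.824, 166.156, 287.773.
Standard weights: 0.31, 0.15, 0.37, 0.17.
Pyrenia: 0.3100×12.279 + 0.1500×45.635 + 0.3700×113.500 + 0.1700×227.226 = 91.2753 per 1,000.
Lumora: 0.3100×13.796 + 0.1500×48.824 + 0.3700×166.156 + 0.1700×287.773 = 121.9993 per 1,000.
Ratio = 91.2753 ÷ 121.9993 = 0.74816.

0.748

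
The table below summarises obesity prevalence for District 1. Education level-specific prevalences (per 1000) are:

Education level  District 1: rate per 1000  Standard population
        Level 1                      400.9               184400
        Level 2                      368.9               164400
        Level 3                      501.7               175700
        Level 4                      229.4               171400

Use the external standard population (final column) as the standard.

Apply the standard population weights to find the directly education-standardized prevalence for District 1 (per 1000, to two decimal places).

376.55

Standard total = 695900; weights = 0.2650, 0.2362, 0.2525, 0.2463.
Standardized rate: 0.2650×400.9 + 0.2362×368.9 + 0.2525×501.7 + 0.2463×229.4 = 376.5497 per 1000.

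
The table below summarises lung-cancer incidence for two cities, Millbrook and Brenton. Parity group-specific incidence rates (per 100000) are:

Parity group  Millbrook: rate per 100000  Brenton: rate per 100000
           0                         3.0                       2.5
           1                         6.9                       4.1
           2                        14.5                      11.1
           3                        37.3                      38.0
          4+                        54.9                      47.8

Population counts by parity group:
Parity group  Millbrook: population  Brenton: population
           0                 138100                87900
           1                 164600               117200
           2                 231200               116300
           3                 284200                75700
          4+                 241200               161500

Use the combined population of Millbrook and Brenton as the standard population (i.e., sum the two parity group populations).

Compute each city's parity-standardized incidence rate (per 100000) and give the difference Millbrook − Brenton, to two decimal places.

Combined standard total = 1617900; weights = 0.1397, 0.1742, 0.2148, 0.2224, 0.2489.
Millbrook: 0.1397×3.0 + 0.1742×6.9 + 0.2148×14.5 + 0.2224×37.3 + 0.2489×54.9 = 26.6974 per 100000.
Brenton: 0.1397×2.5 + 0.1742×4.1 + 0.2148×11.1 + 0.2224×38.0 + 0.2489×47.8 = 23.7981 per 100000.
Difference = 26.6974 − 23.7981 = 2.8993.

2.90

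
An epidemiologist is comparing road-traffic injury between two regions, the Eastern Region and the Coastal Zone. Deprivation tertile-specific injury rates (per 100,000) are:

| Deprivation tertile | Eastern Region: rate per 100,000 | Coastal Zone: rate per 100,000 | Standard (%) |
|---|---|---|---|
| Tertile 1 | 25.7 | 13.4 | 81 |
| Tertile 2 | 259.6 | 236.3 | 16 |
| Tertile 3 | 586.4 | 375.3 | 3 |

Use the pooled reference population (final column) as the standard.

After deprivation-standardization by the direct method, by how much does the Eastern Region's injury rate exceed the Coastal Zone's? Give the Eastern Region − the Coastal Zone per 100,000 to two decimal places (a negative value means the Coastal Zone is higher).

20.02

Standard weights: 0.81, 0.16, 0.03.
The Eastern Region: 0.8100×25.7 + 0.1600×259.6 + 0.0300×586.4 = 79.9450 per 100,000.
The Coastal Zone: 0.8100×13.4 + 0.1600×236.3 + 0.0300×375.3 = 59.9210 per 100,000.
Difference = 79.9450 − 59.9210 = 20.0240.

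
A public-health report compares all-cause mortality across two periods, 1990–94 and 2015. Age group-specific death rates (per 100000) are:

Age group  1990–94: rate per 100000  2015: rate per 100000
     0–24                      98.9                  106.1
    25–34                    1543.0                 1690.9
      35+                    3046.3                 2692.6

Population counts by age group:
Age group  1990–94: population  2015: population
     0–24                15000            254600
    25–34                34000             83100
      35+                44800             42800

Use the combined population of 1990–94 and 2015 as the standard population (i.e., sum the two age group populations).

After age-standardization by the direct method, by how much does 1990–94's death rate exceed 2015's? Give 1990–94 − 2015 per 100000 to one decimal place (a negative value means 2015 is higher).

24.7

Combined standard total = 474300; weights = 0.5684, 0.2469, 0.1847.
1990–94: 0.5684×98.9 + 0.2469×1543.0 + 0.1847×3046.3 = 999.7989 per 100000.
2015: 0.5684×106.1 + 0.2469×1690.9 + 0.1847×2692.6 = 975.0806 per 100000.
Difference = 999.7989 − 975.0806 = 24.7183.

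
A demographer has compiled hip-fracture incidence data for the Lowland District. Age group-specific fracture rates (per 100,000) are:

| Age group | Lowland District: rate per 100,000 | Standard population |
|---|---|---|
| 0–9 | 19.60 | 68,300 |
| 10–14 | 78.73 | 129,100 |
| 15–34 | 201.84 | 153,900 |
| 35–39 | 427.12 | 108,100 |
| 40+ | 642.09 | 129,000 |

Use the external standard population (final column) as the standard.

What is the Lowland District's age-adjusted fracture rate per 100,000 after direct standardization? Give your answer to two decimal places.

291.58

Standard total = 588,400; weights = 0.1161, 0.2194, 0.2616, 0.1837, 0.2192.
Standardized rate: 0.1161×19.60 + 0.2194×78.73 + 0.2616×201.84 + 0.1837×427.12 + 0.2192×642.09 = 291.5826 per 100,000.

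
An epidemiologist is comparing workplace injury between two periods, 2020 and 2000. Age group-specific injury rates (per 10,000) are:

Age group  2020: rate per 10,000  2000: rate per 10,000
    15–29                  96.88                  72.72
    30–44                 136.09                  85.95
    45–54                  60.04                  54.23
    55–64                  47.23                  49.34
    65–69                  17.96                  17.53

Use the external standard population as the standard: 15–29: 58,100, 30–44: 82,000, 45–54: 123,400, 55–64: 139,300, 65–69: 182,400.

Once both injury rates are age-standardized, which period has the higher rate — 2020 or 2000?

2020

Standard total = 585,200; weights = 0.0993, 0.1401, 0.2109, 0.2380, 0.3117.
2020: 0.0993×96.88 + 0.1401×136.09 + 0.2109×60.04 + 0.2380×47.23 + 0.3117×17.96 = 58.1888 per 10,000.
2000: 0.0993×72.72 + 0.1401×85.95 + 0.2109×54.23 + 0.2380×49.34 + 0.3117×17.53 = 47.9075 per 10,000.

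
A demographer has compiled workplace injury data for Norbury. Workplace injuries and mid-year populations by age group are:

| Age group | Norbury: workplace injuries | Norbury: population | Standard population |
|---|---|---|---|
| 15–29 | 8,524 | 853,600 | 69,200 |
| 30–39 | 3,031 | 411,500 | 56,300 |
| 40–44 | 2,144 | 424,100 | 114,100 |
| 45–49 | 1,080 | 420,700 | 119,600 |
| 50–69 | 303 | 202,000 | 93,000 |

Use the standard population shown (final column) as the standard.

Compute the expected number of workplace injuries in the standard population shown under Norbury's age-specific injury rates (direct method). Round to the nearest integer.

Age-specific rates per 10,000 for Norbury: 99.86, 73.66, 50.55, 25.67, 15.00.
Expected workplace injuries = Σ (standard pop × age-specific rate ÷ 10,000)
= 69,200×99.86/10,000 + 56,300×73.66/10,000 + 114,100×50.55/10,000 + 119,600×25.67/10,000 + 93,000×15.00/10,000
= 691.03 + 414.69 + 576.82 + 307.03 + 139.50 = 2129.07.

2129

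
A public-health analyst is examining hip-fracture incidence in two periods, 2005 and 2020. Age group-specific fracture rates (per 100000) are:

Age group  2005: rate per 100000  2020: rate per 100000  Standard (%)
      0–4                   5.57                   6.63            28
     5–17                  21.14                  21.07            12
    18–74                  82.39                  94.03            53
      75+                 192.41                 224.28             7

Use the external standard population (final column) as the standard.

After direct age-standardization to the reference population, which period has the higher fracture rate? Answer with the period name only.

2020

Standard weights: 0.28, 0.12, 0.53, 0.07.
2005: 0.2800×5.57 + 0.1200×21.14 + 0.5300×82.39 + 0.0700×192.41 = 61.2318 per 100000.
2020: 0.2800×6.63 + 0.1200×21.07 + 0.5300×94.03 + 0.0700×224.28 = 69.9203 per 100000.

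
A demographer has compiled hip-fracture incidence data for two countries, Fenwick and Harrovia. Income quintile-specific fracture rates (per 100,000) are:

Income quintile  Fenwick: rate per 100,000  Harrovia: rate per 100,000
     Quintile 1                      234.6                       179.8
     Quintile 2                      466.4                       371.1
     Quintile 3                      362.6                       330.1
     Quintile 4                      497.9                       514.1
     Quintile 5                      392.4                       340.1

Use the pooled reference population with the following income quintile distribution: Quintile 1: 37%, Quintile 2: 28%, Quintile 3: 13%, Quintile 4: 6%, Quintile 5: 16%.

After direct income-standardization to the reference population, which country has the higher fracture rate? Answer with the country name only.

Fenwick

Standard weights: 0.37, 0.28, 0.13, 0.06, 0.16.
Fenwick: 0.3700×234.6 + 0.2800×466.4 + 0.1300×362.6 + 0.0600×497.9 + 0.1600×392.4 = 357.1900 per 100,000.
Harrovia: 0.3700×179.8 + 0.2800×371.1 + 0.1300×330.1 + 0.0600×514.1 + 0.1600×340.1 = 298.6090 per 100,000.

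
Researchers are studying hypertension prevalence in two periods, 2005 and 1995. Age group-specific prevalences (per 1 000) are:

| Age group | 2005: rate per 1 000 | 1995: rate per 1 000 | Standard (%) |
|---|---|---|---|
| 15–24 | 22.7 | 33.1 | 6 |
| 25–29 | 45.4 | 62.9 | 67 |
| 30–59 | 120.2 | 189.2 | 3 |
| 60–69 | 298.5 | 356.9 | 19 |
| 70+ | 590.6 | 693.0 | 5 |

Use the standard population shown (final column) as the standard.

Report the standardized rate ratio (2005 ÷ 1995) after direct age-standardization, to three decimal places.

Standard weights: 0.06, 0.67, 0.03, 0.19, 0.05.
2005: 0.0600×22.7 + 0.6700×45.4 + 0.0300×120.2 + 0.1900×298.5 + 0.0500×590.6 = 121.6310 per 1 000.
1995: 0.0600×33.1 + 0.6700×62.9 + 0.0300×189.2 + 0.1900×356.9 + 0.0500×693.0 = 152.2660 per 1 000.
Ratio = 121.6310 ÷ 152.2660 = 0.79881.

0.799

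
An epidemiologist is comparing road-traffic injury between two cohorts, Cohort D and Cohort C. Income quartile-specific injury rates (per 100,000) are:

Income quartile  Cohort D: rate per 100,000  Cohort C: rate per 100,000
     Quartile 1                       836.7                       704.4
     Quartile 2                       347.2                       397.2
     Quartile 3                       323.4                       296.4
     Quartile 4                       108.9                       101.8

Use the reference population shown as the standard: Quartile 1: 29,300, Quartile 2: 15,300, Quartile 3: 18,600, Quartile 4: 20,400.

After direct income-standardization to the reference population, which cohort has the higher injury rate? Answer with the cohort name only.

Standard total = 83,600; weights = 0.3505, 0.1830, 0.2225, 0.2440.
Cohort D: 0.3505×836.7 + 0.1830×347.2 + 0.2225×323.4 + 0.2440×108.9 = 455.3142 per 100,000.
Cohort C: 0.3505×704.4 + 0.1830×397.2 + 0.2225×296.4 + 0.2440×101.8 = 410.3569 per 100,000.

Cohort D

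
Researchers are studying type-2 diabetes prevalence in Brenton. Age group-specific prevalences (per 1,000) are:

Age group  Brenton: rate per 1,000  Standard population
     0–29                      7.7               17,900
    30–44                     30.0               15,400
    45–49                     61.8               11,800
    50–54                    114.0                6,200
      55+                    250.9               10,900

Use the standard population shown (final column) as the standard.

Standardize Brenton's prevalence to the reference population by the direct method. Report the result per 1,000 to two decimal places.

Standard total = 62,200; weights = 0.2878, 0.2476, 0.1897, 0.0997, 0.1752.
Standardized rate: 0.2878×7.7 + 0.2476×30.0 + 0.1897×61.8 + 0.0997×114.0 + 0.1752×250.9 = 76.6990 per 1,000.

76.70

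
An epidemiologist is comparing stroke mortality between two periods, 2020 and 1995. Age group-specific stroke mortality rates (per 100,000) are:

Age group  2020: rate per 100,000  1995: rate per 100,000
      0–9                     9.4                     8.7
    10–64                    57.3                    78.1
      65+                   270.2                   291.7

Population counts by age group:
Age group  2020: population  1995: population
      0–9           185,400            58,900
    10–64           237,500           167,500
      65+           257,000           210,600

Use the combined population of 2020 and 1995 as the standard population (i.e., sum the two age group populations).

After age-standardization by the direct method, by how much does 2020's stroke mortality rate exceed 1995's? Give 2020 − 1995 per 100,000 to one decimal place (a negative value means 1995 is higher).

-16.4

Combined standard total = 1,116,900; weights = 0.2187, 0.3626, 0.4187.
2020: 0.2187×9.4 + 0.3626×57.3 + 0.4187×270.2 = 135.9553 per 100,000.
1995: 0.2187×8.7 + 0.3626×78.1 + 0.4187×291.7 = 152.3456 per 100,000.
Difference = 135.9553 − 152.3456 = -16.3904.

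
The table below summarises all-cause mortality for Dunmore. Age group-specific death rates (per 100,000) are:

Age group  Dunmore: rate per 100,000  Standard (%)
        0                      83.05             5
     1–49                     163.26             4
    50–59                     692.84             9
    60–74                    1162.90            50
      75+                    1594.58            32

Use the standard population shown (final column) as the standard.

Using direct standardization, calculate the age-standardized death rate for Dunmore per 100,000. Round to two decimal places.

Standard weights: 0.05, 0.04, 0.09, 0.50, 0.32.
Standardized rate: 0.0500×83.05 + 0.0400×163.26 + 0.0900×692.84 + 0.5000×1162.90 + 0.3200×1594.58 = 1164.7541 per 100,000.

1164.75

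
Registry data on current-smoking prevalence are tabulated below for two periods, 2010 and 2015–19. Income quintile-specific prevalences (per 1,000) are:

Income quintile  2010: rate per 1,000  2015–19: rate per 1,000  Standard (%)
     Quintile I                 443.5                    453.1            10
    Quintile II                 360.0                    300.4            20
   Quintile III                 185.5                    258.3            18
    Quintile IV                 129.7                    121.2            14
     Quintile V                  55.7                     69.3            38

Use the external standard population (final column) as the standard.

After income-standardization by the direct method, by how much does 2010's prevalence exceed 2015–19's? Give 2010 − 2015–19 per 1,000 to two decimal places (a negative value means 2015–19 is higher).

-6.12

Standard weights: 0.10, 0.20, 0.18, 0.14, 0.38.
2010: 0.1000×443.5 + 0.2000×360.0 + 0.1800×185.5 + 0.1400×129.7 + 0.3800×55.7 = 189.0640 per 1,000.
2015–19: 0.1000×453.1 + 0.2000×300.4 + 0.1800×258.3 + 0.1400×121.2 + 0.3800×69.3 = 195.1860 per 1,000.
Difference = 189.0640 − 195.1860 = -6.1220.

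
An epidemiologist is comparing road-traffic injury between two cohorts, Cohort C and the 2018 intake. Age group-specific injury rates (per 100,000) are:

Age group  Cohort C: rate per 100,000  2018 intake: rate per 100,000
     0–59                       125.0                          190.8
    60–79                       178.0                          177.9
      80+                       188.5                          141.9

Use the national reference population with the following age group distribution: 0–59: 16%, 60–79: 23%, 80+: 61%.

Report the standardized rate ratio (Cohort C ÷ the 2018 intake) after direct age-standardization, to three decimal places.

1.113

Standard weights: 0.16, 0.23, 0.61.
Cohort C: 0.1600×125.0 + 0.2300×178.0 + 0.6100×188.5 = 175.9250 per 100,000.
The 2018 intake: 0.1600×190.8 + 0.2300×177.9 + 0.6100×141.9 = 158.0040 per 100,000.
Ratio = 175.9250 ÷ 158.0040 = 1.11342.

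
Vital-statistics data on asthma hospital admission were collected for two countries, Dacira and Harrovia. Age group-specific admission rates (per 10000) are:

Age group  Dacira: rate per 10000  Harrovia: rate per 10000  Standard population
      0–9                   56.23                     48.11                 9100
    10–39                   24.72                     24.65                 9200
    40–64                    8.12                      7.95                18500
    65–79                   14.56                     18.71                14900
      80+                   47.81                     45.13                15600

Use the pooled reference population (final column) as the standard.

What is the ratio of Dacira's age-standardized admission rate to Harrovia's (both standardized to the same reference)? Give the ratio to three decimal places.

Standard total = 67300; weights = 0.1352, 0.1367, 0.2749, 0.2214, 0.2318.
Dacira: 0.1352×56.23 + 0.1367×24.72 + 0.2749×8.12 + 0.2214×14.56 + 0.2318×47.81 = 27.5203 per 10000.
Harrovia: 0.1352×48.11 + 0.1367×24.65 + 0.2749×7.95 + 0.2214×18.71 + 0.2318×45.13 = 26.6636 per 10000.
Ratio = 27.5203 ÷ 26.6636 = 1.03213.

1.032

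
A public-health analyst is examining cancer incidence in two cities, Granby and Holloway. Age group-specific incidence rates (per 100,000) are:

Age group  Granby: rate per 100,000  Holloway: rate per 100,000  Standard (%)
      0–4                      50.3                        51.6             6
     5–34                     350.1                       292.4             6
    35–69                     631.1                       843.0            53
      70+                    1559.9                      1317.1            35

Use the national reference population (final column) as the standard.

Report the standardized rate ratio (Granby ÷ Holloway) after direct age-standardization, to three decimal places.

0.974

Standard weights: 0.06, 0.06, 0.53, 0.35.
Granby: 0.0600×50.3 + 0.0600×350.1 + 0.5300×631.1 + 0.3500×1559.9 = 904.4720 per 100,000.
Holloway: 0.0600×51.6 + 0.0600×292.4 + 0.5300×843.0 + 0.3500×1317.1 = 928.4150 per 100,000.
Ratio = 904.4720 ÷ 928.4150 = 0.97421.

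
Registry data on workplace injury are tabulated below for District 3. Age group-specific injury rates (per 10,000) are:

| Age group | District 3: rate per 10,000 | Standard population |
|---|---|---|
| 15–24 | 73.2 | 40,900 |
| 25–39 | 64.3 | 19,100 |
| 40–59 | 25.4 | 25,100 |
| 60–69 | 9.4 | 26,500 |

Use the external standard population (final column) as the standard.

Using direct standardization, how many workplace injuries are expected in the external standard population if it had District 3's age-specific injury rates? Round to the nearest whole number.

511

Expected workplace injuries = Σ (standard pop × age-specific rate ÷ 10,000)
= 40,900×73.2/10,000 + 19,100×64.3/10,000 + 25,100×25.4/10,000 + 26,500×9.4/10,000
= 299.39 + 122.81 + 63.75 + 24.91 = 510.86.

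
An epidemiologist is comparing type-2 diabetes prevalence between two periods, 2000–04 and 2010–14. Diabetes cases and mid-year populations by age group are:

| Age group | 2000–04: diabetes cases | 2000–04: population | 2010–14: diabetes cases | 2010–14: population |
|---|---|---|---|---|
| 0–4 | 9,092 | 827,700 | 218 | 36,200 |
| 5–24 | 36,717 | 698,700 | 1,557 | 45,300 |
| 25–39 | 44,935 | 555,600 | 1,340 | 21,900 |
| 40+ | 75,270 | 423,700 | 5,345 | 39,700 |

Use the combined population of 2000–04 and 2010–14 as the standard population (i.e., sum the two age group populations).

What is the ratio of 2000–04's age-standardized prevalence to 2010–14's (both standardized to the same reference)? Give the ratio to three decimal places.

Age-specific rates per 1,000 for 2000–04: 10.985, 52.550, 80.877, 177.649.
For 2010–14: 6.022, 34.371, 61.187, 134.635.
Combined standard total = 2,648,800; weights = 0.3261, 0.2809, 0.2180, 0.1749.
2000–04: 0.3261×10.985 + 0.2809×52.550 + 0.2180×80.877 + 0.1749×177.649 = 67.0553 per 1,000.
2010–14: 0.3261×6.022 + 0.2809×34.371 + 0.2180×61.187 + 0.1749×134.635 = 48.5124 per 1,000.
Ratio = 67.0553 ÷ 48.5124 = 1.38223.

1.382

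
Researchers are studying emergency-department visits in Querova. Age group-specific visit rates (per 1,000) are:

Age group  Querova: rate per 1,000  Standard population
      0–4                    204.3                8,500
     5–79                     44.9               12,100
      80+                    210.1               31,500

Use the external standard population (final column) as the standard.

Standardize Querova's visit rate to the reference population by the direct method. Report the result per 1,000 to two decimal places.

170.79

Standard total = 52,100; weights = 0.1631, 0.2322, 0.6046.
Standardized rate: 0.1631×204.3 + 0.2322×44.9 + 0.6046×210.1 = 170.7868 per 1,000.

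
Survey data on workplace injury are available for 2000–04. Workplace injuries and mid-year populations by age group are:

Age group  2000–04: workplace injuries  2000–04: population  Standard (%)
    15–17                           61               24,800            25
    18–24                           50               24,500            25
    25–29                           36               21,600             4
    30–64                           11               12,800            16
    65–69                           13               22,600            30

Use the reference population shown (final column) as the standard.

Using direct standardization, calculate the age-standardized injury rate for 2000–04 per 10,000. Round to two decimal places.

Age-specific rates per 10,000 for 2000–04: 24.60, 20.41, 16.67, 8.59, 5.75.
Standard weights: 0.25, 0.25, 0.04, 0.16, 0.30.
Standardized rate: 0.2500×24.60 + 0.2500×20.41 + 0.0400×16.67 + 0.1600×8.59 + 0.3000×5.75 = 15.0186 per 10,000.

15.02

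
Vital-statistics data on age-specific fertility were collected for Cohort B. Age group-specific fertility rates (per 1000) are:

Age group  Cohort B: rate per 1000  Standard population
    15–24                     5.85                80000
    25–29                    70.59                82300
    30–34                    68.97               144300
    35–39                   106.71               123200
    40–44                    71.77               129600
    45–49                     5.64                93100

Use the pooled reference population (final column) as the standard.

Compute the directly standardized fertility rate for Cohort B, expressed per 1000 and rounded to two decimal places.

60.08

Standard total = 652500; weights = 0.1226, 0.1261, 0.2211, 0.1888, 0.1986, 0.1427.
Standardized rate: 0.1226×5.85 + 0.1261×70.59 + 0.2211×68.97 + 0.1888×106.71 + 0.1986×71.77 + 0.1427×5.64 = 60.0813 per 1000.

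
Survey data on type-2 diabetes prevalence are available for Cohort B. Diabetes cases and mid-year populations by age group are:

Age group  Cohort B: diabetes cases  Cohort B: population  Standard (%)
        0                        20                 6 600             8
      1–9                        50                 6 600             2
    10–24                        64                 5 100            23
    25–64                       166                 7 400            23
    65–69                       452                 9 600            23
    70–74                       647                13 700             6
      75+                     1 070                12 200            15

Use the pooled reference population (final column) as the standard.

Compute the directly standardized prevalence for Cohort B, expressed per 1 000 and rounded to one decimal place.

35.3

Age-specific rates per 1 000 for Cohort B: 3.030, 7.576, 12.549, 22.432, 47.083, 47.226, 87.705.
Standard weights: 0.08, 0.02, 0.23, 0.23, 0.23, 0.06, 0.15.
Standardized rate: 0.0800×3.030 + 0.0200×7.576 + 0.2300×12.549 + 0.2300×22.432 + 0.2300×47.083 + 0.0600×47.226 + 0.1500×87.705 = 35.2582 per 1 000.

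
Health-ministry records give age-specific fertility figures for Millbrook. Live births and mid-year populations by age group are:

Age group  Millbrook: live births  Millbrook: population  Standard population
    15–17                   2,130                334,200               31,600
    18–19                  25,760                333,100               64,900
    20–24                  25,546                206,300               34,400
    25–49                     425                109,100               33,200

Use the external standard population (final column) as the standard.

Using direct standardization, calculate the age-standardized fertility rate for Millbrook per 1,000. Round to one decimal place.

58.6

Age-specific rates per 1,000 for Millbrook: 6.373, 77.334, 123.829, 3.896.
Standard total = 164,100; weights = 0.1926, 0.3955, 0.2096, 0.2023.
Standardized rate: 0.1926×6.373 + 0.3955×77.334 + 0.2096×123.829 + 0.2023×3.896 = 58.5585 per 1,000.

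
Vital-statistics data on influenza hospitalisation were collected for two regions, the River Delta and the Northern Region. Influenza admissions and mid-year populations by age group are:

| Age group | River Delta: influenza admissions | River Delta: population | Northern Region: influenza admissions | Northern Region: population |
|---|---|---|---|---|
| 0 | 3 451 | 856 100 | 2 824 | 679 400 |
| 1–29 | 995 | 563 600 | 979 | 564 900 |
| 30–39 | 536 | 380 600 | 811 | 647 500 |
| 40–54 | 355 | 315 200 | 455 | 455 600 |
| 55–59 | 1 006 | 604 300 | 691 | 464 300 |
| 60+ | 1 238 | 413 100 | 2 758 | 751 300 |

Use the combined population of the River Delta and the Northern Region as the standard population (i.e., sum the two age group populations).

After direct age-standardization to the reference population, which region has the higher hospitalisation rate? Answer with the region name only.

Age-specific rates per 100 000 for the River Delta: 403.11, 176.54, 140.83, 112.63, 166.47, 299.69.
For the Northern Region: 415.66, 173.31, 125.25, 99.87, 148.83, 367.10.
Combined standard total = 6 695 900; weights = 0.2293, 0.1685, 0.1535, 0.1151, 0.1596, 0.1739.
The River Delta: 0.2293×403.11 + 0.1685×176.54 + 0.1535×140.83 + 0.1151×112.63 + 0.1596×166.47 + 0.1739×299.69 = 235.4647 per 100 000.
The Northern Region: 0.2293×415.66 + 0.1685×173.31 + 0.1535×125.25 + 0.1151×99.87 + 0.1596×148.83 + 0.1739×367.10 = 242.8433 per 100 000.
The crude rates (241.98 vs 239.07) would put the River Delta higher, but that reflects its age composition; once standardized to a common age structure, the Northern Region has the higher underlying rate.

Northern Region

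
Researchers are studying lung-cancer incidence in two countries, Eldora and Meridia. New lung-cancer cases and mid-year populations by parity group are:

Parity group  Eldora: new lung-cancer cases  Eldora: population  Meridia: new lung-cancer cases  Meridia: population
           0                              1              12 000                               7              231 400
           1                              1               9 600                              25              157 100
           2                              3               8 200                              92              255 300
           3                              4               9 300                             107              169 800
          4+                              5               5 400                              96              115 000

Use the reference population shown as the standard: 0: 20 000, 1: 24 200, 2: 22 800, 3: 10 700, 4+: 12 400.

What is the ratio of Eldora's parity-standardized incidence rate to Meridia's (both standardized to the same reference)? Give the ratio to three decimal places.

Parity-specific rates per 100 000 for Eldora: 8.33, 10.42, 36.59, 43.01, 92.59.
For Meridia: 3.03, 15.91, 36.04, 63.02, 83.48.
Standard total = 90 100; weights = 0.2220, 0.2686, 0.2531, 0.1188, 0.1376.
Eldora: 0.2220×8.33 + 0.2686×10.42 + 0.2531×36.59 + 0.1188×43.01 + 0.1376×92.59 = 31.7565 per 100 000.
Meridia: 0.2220×3.03 + 0.2686×15.91 + 0.2531×36.04 + 0.1188×63.02 + 0.1376×83.48 = 33.0369 per 100 000.
Ratio = 31.7565 ÷ 33.0369 = 0.96124.

0.961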